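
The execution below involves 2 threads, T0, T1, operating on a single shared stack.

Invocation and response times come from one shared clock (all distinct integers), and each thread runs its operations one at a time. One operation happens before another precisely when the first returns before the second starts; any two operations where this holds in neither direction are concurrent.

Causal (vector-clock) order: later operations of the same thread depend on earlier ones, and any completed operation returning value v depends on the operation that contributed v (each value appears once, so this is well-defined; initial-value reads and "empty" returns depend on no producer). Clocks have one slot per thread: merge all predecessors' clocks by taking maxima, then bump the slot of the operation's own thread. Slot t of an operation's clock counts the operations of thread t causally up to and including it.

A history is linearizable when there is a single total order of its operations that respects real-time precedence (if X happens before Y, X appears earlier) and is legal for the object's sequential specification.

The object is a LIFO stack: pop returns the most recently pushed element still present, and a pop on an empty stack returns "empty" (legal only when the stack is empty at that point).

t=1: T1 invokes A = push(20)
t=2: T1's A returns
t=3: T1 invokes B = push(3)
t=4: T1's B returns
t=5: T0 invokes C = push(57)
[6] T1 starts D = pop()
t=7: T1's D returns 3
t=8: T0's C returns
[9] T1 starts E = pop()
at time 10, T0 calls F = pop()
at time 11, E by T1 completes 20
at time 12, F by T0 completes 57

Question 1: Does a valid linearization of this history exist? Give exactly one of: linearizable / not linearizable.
witness order: A, B, D, C, F, E
step 1: A push(20) — stack <20>
step 2: B push(3) — stack <20,3>
step 3: D pop() → 3 — stack <20>
step 4: C push(57) — stack <20,57>
step 5: F pop() → 57 — stack <20>
step 6: E pop() → 20 — stack <>

linearizable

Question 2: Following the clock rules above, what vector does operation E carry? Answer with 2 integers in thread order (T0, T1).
VC(A, invoked at 1): no causal predecessors; +1 on T1 → (0, 1)
VC(C, invoked at 5): no causal predecessors; +1 on T0 → (1, 0)
invoked at 3, B merges VC(A)=(0, 1) and bumps T1's slot → (0, 2)
invoked at 10, F merges VC(C)=(1, 0) and bumps T0's slot → (2, 0)
invoked at 6, D merges VC(B)=(0, 2) and bumps T1's slot → (0, 3)
invoked at 9, E merges VC(A)=(0, 1), VC(D)=(0, 3) and bumps T1's slot → (0, 4)
target: VC(E) = (0, 4)

(0, 4)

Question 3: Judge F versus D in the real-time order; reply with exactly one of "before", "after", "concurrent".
F spans [10,12], D spans [6,7]
resp(D)=7 < inv(F)=10

after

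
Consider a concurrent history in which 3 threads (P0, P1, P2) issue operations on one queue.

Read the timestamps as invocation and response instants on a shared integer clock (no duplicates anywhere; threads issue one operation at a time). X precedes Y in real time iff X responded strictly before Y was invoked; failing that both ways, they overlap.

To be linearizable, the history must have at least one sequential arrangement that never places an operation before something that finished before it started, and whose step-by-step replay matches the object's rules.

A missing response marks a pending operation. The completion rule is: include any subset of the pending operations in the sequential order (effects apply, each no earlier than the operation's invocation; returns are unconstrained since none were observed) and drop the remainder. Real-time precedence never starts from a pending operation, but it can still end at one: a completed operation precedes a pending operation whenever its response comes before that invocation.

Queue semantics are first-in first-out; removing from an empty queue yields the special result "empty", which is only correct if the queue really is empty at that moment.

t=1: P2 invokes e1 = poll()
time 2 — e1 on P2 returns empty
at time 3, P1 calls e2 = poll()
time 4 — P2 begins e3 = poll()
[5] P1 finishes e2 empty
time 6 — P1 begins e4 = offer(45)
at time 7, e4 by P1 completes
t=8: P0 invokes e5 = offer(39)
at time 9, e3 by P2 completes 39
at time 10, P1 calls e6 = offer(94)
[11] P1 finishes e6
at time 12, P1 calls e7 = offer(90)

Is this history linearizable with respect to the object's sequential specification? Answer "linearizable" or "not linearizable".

not linearizable

cut after 8 events: linearizable; cut after 9 events (e3 responds, time 9): not linearizable
no legal order exists: 3 real-time-consistent candidates over 4 completed queue operations, all rejected
no escape via the 1 pending operation (e5): every completion choice fails
e.g. e1, e2, e3, e4 (pending dropped): illegal at step 3, since e3 poll() → 39 cannot apply there
e.g. e1, e2, e4, e3 (pending dropped): illegal at step 4, since e3 poll() → 39 cannot apply there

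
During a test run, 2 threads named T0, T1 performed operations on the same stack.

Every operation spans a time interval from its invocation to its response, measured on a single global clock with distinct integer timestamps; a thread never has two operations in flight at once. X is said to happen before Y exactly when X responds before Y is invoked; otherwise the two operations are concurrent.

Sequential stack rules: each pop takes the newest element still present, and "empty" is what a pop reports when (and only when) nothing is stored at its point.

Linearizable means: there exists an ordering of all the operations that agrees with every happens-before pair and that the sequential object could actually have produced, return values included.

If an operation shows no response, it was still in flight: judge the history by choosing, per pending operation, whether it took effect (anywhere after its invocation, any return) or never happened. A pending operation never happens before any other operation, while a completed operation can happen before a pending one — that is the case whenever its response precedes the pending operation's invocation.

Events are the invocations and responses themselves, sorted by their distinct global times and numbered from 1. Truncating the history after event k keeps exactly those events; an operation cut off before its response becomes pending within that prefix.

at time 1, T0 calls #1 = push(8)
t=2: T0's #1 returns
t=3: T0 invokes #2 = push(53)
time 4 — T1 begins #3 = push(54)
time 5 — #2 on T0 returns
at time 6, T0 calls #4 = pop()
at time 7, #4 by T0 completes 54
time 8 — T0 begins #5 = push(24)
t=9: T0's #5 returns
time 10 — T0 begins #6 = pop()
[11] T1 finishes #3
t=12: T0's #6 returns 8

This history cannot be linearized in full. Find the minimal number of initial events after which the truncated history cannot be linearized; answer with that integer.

events 1..11 are still linearizable — one witness is #1, #2, #3, #4, #5:
after step 1 (#1 push(8)): stack <8>
after step 2 (#2 push(53)): stack <8,53>
after step 3 (#3 push(54)): stack <8,53,54>
after step 4 (#4 pop() → 54): stack <8,53>
after step 5 (#5 push(24)): stack <8,53,24>
event 12 — #6's response, time 12 — after it, nothing linearizes
take #1, #2, #3, #4, #5, #6: step 6 already fails, because #6 pop() → 8 cannot occur there
take #1, #2, #4, #3, #5, #6: step 3 already fails, because #4 pop() → 54 cannot occur there

12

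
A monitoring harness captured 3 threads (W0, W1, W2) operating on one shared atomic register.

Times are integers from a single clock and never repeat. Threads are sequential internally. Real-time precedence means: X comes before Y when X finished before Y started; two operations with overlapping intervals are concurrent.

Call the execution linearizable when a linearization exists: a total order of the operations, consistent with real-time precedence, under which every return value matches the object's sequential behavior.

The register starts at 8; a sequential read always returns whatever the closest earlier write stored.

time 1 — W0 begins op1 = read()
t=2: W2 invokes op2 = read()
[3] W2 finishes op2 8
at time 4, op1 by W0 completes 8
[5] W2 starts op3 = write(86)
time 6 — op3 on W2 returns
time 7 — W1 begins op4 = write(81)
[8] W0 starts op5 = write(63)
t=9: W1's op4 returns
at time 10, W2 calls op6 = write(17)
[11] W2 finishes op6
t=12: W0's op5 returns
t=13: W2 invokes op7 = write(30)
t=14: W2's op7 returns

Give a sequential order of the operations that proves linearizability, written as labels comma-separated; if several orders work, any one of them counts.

1. op1 read() → 8, leaving value 8
2. op2 read() → 8, leaving value 8
3. op3 write(86), leaving value 86
4. op4 write(81), leaving value 81
5. op5 write(63), leaving value 63
6. op6 write(17), leaving value 17
7. op7 write(30), leaving value 30

op1, op2, op3, op4, op5, op6, op7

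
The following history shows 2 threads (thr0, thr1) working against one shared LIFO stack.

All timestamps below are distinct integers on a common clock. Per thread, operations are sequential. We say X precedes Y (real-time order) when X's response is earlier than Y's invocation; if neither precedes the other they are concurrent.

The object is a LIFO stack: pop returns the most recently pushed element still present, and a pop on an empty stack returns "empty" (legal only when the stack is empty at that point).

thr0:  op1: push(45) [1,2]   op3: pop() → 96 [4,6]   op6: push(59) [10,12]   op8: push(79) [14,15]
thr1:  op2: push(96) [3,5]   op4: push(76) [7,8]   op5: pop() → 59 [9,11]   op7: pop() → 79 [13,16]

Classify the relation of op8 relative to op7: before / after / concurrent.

concurrent

op8 spans [14,15], op7 spans [13,16]
the intervals overlap in both directions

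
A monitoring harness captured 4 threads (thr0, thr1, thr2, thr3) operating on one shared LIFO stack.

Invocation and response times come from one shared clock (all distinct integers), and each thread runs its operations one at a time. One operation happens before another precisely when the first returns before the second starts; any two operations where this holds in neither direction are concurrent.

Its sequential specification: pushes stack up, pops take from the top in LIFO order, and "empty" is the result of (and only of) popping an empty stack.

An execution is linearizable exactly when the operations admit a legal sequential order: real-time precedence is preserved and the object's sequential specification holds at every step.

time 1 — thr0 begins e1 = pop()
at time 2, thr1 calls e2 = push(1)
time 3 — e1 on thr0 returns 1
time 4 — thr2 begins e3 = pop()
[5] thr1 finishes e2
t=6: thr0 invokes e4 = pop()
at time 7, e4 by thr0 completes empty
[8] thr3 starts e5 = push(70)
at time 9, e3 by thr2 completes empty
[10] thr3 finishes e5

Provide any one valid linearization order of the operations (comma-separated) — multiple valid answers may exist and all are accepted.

step 1: e2 push(1) — stack <1>
step 2: e1 pop() → 1 — stack <>
step 3: e3 pop() → empty — stack <>
step 4: e4 pop() → empty — stack <>
step 5: e5 push(70) — stack <70>

e2, e1, e3, e4, e5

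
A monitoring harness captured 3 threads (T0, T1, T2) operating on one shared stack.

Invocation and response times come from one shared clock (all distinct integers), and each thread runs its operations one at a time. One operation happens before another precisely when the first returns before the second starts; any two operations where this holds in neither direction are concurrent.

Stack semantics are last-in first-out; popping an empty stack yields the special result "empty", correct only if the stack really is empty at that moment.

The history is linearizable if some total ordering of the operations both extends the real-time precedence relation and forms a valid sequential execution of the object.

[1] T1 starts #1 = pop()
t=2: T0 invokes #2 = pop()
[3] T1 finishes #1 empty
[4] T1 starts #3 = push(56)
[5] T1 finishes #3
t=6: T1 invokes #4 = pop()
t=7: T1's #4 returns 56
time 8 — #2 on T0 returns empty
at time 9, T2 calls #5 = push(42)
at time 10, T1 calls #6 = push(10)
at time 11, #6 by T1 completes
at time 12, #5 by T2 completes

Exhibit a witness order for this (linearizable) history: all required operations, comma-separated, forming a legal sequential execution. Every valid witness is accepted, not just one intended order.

after step 1 (#1 pop() → empty): stack <>
after step 2 (#2 pop() → empty): stack <>
after step 3 (#3 push(56)): stack <56>
after step 4 (#4 pop() → 56): stack <>
after step 5 (#5 push(42)): stack <42>
after step 6 (#6 push(10)): stack <42,10>

#1, #2, #3, #4, #5, #6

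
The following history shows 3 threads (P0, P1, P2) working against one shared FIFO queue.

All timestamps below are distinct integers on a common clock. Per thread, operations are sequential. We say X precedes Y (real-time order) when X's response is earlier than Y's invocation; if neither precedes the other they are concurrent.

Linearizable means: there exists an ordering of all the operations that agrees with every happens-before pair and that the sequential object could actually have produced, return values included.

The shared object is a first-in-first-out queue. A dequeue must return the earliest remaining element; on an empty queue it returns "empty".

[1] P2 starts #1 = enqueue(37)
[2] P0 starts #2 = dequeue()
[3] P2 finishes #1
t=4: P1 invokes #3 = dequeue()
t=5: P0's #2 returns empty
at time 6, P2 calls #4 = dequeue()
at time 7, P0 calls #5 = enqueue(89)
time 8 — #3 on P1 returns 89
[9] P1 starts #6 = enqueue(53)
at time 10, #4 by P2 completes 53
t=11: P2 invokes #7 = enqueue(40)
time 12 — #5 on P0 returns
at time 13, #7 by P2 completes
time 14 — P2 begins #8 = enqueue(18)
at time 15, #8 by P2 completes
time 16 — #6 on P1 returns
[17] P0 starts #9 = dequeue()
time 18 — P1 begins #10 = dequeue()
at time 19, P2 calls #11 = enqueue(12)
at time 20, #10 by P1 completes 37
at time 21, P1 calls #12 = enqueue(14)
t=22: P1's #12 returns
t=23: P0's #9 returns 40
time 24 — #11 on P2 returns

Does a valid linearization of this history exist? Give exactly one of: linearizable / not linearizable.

already the first 10 events (up to #4's response at time 10) admit no linearization; the first 9 still do
5 orders of the 4 completed FIFO queue ops respect real time; none is legal
every completion of the 2 pending operations (#5, #6) was checked; none linearizes
for example #1, #2, #3, #4 (pending dropped) fails at step 2: #2 dequeue() → empty is not legal there
for example #1, #2, #4, #3 (pending dropped) fails at step 2: #2 dequeue() → empty is not legal there

not linearizable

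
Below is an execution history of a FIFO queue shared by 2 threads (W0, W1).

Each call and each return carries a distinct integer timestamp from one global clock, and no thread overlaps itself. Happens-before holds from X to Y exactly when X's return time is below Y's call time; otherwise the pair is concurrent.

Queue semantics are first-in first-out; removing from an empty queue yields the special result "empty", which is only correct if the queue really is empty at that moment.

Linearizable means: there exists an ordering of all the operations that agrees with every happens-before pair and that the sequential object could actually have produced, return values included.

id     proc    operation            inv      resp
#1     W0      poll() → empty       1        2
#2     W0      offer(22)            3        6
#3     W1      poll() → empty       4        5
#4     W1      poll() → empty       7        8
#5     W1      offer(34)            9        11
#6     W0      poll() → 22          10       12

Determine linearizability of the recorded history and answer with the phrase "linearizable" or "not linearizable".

not linearizable

through event 7 a valid linearization exists; event 8 (#4 responding at time 8) ends that
all 2 real-time-respecting orders fail — 4 completed FIFO queue operations, no legal replay
e.g. #1, #2, #3, #4: illegal at step 3, since #3 poll() → empty cannot apply there
e.g. #1, #3, #2, #4: illegal at step 4, since #4 poll() → empty cannot apply there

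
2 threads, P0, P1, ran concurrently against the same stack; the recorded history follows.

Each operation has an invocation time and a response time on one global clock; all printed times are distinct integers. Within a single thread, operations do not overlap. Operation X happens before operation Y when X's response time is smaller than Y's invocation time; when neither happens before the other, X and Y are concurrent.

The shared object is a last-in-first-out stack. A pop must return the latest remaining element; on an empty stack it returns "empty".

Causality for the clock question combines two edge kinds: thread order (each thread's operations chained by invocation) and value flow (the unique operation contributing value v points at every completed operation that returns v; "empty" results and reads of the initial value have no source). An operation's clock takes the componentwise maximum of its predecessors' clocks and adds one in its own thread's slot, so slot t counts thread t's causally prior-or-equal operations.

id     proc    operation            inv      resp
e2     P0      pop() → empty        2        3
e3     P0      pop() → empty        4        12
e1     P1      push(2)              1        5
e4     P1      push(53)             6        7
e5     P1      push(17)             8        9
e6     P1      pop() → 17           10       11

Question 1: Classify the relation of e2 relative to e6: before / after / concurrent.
Answer: before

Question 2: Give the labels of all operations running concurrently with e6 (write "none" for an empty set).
Answer: e3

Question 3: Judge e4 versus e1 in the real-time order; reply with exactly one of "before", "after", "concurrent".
Answer: after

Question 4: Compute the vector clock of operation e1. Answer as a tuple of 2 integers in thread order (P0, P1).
Answer: (0, 1)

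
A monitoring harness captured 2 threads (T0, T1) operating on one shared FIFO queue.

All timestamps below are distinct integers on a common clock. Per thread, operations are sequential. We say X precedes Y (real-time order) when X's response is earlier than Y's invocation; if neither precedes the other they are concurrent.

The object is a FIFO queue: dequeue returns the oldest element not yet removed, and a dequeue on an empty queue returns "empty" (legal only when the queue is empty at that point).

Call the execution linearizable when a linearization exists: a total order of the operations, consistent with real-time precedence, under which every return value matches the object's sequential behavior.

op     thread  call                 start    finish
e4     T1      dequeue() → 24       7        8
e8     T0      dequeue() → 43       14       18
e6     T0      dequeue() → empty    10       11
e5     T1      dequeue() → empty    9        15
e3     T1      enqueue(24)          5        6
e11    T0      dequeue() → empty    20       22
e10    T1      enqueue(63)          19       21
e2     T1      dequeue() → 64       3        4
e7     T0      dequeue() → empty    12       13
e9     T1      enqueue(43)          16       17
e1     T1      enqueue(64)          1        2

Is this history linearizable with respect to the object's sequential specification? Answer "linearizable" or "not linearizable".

a witness: e1, e2, e3, e4, e5, e6, e7, e9, e8, e11, e10
after step 1 (e1 enqueue(64)): queue <64>
after step 2 (e2 dequeue() → 64): queue <>
after step 3 (e3 enqueue(24)): queue <24>
after step 4 (e4 dequeue() → 24): queue <>
after step 5 (e5 dequeue() → empty): queue <>
after step 6 (e6 dequeue() → empty): queue <>
after step 7 (e7 dequeue() → empty): queue <>
after step 8 (e9 enqueue(43)): queue <43>
after step 9 (e8 dequeue() → 43): queue <>
after step 10 (e11 dequeue() → empty): queue <>
after step 11 (e10 enqueue(63)): queue <63>

linearizable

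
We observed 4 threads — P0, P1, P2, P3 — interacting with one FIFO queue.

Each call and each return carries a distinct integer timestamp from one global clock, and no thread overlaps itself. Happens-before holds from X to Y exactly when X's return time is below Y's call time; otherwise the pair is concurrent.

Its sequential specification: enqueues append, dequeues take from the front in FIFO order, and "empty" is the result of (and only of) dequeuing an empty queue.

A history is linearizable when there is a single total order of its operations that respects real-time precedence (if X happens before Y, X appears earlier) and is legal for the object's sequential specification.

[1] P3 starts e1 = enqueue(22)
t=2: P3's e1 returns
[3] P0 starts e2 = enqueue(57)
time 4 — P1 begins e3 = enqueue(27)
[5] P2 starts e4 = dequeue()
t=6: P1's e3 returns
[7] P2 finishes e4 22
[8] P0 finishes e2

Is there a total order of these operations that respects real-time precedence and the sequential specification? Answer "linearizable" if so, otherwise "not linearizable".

one valid linearization: e1, e2, e3, e4
step 1: e1 enqueue(22) — queue <22>
step 2: e2 enqueue(57) — queue <22,57>
step 3: e3 enqueue(27) — queue <22,57,27>
step 4: e4 dequeue() → 22 — queue <57,27>

linearizable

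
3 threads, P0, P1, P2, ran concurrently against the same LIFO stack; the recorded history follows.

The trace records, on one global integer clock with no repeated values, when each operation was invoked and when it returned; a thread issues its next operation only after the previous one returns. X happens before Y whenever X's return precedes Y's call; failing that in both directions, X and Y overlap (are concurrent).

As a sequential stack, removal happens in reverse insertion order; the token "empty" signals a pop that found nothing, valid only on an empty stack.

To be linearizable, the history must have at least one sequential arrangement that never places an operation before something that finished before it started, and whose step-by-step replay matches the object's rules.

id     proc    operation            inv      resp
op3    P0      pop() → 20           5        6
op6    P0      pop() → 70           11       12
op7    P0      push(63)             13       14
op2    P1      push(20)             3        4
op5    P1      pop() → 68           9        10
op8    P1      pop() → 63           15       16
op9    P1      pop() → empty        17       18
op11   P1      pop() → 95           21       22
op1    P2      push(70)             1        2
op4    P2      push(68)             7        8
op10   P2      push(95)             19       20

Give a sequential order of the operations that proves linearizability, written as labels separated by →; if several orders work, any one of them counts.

op1 → op2 → op3 → op4 → op5 → op6 → op7 → op8 → op9 → op10 → op11

step 1: op1 push(70) — stack <70>
step 2: op2 push(20) — stack <70,20>
step 3: op3 pop() → 20 — stack <70>
step 4: op4 push(68) — stack <70,68>
step 5: op5 pop() → 68 — stack <70>
step 6: op6 pop() → 70 — stack <>
step 7: op7 push(63) — stack <63>
step 8: op8 pop() → 63 — stack <>
step 9: op9 pop() → empty — stack <>
step 10: op10 push(95) — stack <95>
step 11: op11 pop() → 95 — stack <>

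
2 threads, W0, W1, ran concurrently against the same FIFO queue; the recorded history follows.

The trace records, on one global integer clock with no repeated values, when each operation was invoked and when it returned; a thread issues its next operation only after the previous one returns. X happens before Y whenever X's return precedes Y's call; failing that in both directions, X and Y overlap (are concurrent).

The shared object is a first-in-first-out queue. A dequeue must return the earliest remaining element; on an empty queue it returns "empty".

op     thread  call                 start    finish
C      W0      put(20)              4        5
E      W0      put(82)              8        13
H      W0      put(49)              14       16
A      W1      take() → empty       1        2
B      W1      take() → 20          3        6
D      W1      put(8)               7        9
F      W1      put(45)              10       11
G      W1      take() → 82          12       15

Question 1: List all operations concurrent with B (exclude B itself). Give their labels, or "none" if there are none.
overlap test against B [3,6]: concurrent iff the interval meets 3..6
A [1,2]: before
C [4,5]: concurrent
D [7,9]: after
E [8,13]: after
F [10,11]: after
G [12,15]: after
H [14,16]: after

C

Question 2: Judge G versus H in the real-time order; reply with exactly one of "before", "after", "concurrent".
G spans [12,15], H spans [14,16]
the intervals overlap in both directions

concurrent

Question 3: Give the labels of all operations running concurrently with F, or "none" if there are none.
F spans [10,11]: anything still running between times 10 and 11 counts as concurrent
A [1,2]: before
B [3,6]: before
C [4,5]: before
D [7,9]: before
E [8,13]: concurrent
G [12,15]: after
H [14,16]: after

E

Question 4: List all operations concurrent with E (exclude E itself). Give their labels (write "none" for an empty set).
E spans [8,13]; an op avoiding the whole window 8..13 is ordered, any other is concurrent
A [1,2]: before
B [3,6]: before
C [4,5]: before
D [7,9]: concurrent
F [10,11]: concurrent
G [12,15]: concurrent
H [14,16]: after

D, F, G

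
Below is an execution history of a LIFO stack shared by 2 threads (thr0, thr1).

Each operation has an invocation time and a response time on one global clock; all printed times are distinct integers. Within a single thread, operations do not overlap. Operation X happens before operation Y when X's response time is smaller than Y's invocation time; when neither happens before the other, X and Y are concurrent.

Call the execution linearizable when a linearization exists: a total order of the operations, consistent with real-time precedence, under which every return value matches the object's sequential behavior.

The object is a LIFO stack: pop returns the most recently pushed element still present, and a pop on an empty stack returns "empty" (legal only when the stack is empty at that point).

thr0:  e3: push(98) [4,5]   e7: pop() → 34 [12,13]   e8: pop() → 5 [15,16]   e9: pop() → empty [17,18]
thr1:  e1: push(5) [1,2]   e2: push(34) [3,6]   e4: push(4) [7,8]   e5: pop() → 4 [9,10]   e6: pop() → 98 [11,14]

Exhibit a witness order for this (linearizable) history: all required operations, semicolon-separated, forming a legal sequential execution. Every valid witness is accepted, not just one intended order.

e1; e2; e3; e4; e5; e6; e7; e8; e9

1. e1 push(5), leaving stack <5>
2. e2 push(34), leaving stack <5,34>
3. e3 push(98), leaving stack <5,34,98>
4. e4 push(4), leaving stack <5,34,98,4>
5. e5 pop() → 4, leaving stack <5,34,98>
6. e6 pop() → 98, leaving stack <5,34>
7. e7 pop() → 34, leaving stack <5>
8. e8 pop() → 5, leaving stack <>
9. e9 pop() → empty, leaving stack <>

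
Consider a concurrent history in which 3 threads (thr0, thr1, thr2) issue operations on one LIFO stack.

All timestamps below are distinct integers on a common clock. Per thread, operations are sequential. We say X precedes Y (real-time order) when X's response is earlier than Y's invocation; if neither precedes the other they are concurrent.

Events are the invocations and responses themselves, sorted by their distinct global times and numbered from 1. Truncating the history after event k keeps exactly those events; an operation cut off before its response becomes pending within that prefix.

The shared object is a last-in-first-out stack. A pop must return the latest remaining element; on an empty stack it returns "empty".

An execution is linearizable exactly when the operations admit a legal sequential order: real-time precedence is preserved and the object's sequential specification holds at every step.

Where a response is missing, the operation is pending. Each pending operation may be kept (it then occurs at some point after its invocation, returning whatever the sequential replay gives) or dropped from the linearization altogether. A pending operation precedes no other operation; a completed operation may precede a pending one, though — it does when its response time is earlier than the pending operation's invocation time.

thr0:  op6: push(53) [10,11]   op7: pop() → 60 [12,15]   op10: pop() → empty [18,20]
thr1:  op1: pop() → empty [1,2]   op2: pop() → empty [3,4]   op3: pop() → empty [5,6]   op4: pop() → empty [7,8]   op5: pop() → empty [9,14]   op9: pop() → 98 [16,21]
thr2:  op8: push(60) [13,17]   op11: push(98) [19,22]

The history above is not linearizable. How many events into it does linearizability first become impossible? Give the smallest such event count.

events 1..20 are still linearizable — one witness is op1, op2, op3, op4, op5, op6, op8, op7, op9, op10:
after step 1 (op1 pop() → empty): stack <>
after step 2 (op2 pop() → empty): stack <>
after step 3 (op3 pop() → empty): stack <>
after step 4 (op4 pop() → empty): stack <>
after step 5 (op5 pop() → empty): stack <>
after step 6 (op6 push(53)): stack <53>
after step 7 (op8 push(60)): stack <53,60>
after step 8 (op7 pop() → 60): stack <53>
after step 9 (op9 pop() (pending, included)): stack <>
after step 10 (op10 pop() → empty): stack <>
include event 21 — op9 responding at 21 — and every candidate order breaks
no completion choice of the 1 pending operation (op11) rescues it — every subset was tried
take op1, op2, op3, op4, op5, op6, op7, op8, op9, op10 (pending dropped): step 7 already fails, because op7 pop() → 60 cannot occur there
take op1, op2, op3, op4, op5, op6, op7, op8, op10, op9 (pending dropped): step 7 already fails, because op7 pop() → 60 cannot occur there

21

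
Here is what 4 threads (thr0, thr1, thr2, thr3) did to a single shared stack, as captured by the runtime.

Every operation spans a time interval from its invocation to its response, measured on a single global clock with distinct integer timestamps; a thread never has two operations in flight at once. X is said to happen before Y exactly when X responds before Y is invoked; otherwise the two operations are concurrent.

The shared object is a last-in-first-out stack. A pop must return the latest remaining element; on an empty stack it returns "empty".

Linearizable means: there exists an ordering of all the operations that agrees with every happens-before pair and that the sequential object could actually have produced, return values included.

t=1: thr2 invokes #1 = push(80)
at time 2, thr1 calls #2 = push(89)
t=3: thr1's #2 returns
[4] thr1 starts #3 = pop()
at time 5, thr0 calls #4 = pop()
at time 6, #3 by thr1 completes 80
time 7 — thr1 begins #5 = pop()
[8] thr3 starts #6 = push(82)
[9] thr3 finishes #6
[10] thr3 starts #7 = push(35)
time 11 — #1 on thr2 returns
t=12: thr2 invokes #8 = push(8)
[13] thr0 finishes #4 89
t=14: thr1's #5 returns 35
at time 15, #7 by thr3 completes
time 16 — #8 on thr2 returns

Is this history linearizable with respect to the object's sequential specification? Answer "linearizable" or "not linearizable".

linearizable

a witness: #1, #2, #4, #3, #6, #7, #5, #8
after step 1 (#1 push(80)): stack <80>
after step 2 (#2 push(89)): stack <80,89>
after step 3 (#4 pop() → 89): stack <80>
after step 4 (#3 pop() → 80): stack <>
after step 5 (#6 push(82)): stack <82>
after step 6 (#7 push(35)): stack <82,35>
after step 7 (#5 pop() → 35): stack <82>
after step 8 (#8 push(8)): stack <82,8>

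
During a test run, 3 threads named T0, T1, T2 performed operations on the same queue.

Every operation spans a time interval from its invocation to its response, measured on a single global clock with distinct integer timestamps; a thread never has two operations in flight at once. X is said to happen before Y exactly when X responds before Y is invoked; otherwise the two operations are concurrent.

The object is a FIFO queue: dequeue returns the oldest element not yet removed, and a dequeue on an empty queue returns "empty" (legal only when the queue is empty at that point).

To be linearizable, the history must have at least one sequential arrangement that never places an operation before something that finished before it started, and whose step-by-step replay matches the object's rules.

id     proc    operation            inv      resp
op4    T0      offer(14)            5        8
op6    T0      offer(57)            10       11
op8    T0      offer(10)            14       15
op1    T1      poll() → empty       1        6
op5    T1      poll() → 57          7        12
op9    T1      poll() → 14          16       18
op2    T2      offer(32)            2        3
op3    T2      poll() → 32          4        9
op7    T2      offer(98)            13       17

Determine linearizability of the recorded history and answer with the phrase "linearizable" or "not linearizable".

not linearizable

the violation lands at event 12, op5's response at time 12: events 1..11 linearize, events 1..12 do not
every one of the 26 real-time-consistent orders over 6 completed queue ops fails the sequential spec
for example op1, op2, op3, op4, op5, op6 fails at step 5: op5 poll() → 57 is not legal there
for example op1, op2, op3, op4, op6, op5 fails at step 6: op5 poll() → 57 is not legal there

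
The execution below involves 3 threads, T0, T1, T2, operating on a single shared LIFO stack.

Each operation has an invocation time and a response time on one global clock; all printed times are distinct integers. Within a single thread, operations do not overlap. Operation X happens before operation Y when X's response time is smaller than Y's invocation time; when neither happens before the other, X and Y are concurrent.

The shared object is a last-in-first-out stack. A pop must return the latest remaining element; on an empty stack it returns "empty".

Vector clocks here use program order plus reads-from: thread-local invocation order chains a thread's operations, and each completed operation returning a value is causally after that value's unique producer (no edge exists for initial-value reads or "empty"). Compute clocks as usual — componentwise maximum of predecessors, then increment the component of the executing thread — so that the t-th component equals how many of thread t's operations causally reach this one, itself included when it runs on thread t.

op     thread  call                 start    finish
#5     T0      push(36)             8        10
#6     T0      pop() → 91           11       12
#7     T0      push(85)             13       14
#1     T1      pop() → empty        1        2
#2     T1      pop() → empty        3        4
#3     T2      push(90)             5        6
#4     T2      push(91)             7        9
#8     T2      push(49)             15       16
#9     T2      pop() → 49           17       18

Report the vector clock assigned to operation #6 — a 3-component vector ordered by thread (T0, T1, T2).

(2, 0, 2)

VC(#3, invoked at 5): no causal predecessors; +1 on T2 → (0, 0, 1)
VC(#1, invoked at 1): no causal predecessors; +1 on T1 → (0, 1, 0)
VC(#5, invoked at 8): no causal predecessors; +1 on T0 → (1, 0, 0)
merge at #4 (invoked 7): VC(#3)=(0, 0, 1), own-thread bump on T2 → (0, 0, 2)
merge at #2 (invoked 3): VC(#1)=(0, 1, 0), own-thread bump on T1 → (0, 2, 0)
merge at #8 (invoked 15): VC(#4)=(0, 0, 2), own-thread bump on T2 → (0, 0, 3)
merge at #9 (invoked 17): VC(#8)=(0, 0, 3), own-thread bump on T2 → (0, 0, 4)
merge at #6 (invoked 11): VC(#4)=(0, 0, 2), VC(#5)=(1, 0, 0), own-thread bump on T0 → (2, 0, 2)
merge at #7 (invoked 13): VC(#6)=(2, 0, 2), own-thread bump on T0 → (3, 0, 2)
target: VC(#6) = (2, 0, 2)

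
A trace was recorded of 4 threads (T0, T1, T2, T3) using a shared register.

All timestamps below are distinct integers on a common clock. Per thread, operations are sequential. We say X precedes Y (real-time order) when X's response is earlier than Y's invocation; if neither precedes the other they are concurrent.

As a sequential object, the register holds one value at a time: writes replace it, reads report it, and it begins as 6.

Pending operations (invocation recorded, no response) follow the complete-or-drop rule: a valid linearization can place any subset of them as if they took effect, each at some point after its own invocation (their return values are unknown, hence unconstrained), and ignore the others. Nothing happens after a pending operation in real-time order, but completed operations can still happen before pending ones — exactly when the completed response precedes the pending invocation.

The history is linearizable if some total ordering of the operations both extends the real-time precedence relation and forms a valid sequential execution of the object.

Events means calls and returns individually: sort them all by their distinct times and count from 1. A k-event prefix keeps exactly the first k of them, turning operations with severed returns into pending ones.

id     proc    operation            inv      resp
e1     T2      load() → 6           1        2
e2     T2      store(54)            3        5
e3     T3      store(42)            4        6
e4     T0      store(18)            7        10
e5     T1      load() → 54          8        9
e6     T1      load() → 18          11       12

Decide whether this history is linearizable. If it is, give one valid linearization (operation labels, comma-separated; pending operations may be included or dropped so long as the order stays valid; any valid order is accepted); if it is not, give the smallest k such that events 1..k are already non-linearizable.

1. e1 load() → 6, leaving value 6
2. e3 store(42), leaving value 42
3. e2 store(54), leaving value 54
4. e5 load() → 54, leaving value 54
5. e4 store(18), leaving value 18
6. e6 load() → 18, leaving value 18

linearizable — witness: e1, e3, e2, e5, e4, e6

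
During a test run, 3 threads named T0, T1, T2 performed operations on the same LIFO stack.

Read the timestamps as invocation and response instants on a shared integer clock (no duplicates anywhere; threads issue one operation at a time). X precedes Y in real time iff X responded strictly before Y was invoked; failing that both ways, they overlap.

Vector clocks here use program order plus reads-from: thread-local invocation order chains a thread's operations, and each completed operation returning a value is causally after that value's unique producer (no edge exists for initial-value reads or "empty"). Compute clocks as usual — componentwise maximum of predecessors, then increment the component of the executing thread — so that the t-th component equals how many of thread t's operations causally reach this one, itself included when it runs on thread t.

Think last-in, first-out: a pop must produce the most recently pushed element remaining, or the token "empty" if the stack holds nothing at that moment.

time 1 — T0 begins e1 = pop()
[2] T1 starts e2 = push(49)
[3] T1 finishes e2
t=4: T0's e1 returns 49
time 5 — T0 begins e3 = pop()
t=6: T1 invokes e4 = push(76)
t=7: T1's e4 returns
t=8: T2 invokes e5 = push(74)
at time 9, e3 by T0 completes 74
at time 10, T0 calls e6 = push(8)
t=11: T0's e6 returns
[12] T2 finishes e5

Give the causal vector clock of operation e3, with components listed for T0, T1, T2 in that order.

e5 (invocation 8): nothing precedes it; T2's component alone gives (0, 0, 1)
e2 (invocation 2): nothing precedes it; T1's component alone gives (0, 1, 0)
invoked at 6, e4 merges VC(e2)=(0, 1, 0) and bumps T1's slot → (0, 2, 0)
invoked at 1, e1 merges VC(e2)=(0, 1, 0) and bumps T0's slot → (1, 1, 0)
invoked at 5, e3 merges VC(e1)=(1, 1, 0), VC(e5)=(0, 0, 1) and bumps T0's slot → (2, 1, 1)
invoked at 10, e6 merges VC(e3)=(2, 1, 1) and bumps T0's slot → (3, 1, 1)
target: VC(e3) = (2, 1, 1)

(2, 1, 1)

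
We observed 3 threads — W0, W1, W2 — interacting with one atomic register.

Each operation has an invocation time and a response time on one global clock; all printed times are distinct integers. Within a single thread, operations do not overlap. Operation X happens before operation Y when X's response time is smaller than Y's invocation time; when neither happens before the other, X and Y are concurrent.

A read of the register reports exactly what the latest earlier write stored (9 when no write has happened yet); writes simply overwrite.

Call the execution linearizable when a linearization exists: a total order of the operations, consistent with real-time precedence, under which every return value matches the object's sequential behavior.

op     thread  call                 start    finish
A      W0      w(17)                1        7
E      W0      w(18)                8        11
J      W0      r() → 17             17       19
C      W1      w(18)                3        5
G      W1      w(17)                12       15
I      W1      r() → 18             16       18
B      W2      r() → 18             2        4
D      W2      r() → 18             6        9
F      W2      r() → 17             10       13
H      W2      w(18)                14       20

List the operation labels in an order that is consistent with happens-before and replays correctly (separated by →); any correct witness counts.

A → C → B → D → E → G → F → J → H → I

step 1: A w(17) — value 17
step 2: C w(18) — value 18
step 3: B r() → 18 — value 18
step 4: D r() → 18 — value 18
step 5: E w(18) — value 18
step 6: G w(17) — value 17
step 7: F r() → 17 — value 17
step 8: J r() → 17 — value 17
step 9: H w(18) — value 18
step 10: I r() → 18 — value 18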